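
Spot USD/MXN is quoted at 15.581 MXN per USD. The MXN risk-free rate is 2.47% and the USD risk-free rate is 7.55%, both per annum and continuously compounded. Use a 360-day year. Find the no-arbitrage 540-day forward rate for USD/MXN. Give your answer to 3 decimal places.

14.438

F = S·e^((r_MXN − r_USD)T) = 15.581 · e^((0.0247 − 0.0755) × 540/360)
= 15.581 · e^-0.076200 = 15.581 × 0.926631
F = 14.438 MXN per USD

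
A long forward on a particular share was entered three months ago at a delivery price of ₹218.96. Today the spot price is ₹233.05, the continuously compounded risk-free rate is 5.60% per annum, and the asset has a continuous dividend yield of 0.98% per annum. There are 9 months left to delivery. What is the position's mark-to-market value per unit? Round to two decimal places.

₹21.39

Current fair forward for the remaining 9 months: F = S·e^((r − q)·T), (r − q) = 0.0560 − 0.0098 = 0.0462
F = 233.05 · e^(0.0462 × 9/12) = 233.05 × 1.035257 = 241.2666
Value of long forward = (F − K)·e^(−rT) = (241.2666 − 218.96) · e^(−0.0560·9/12)
= 22.3066 × 0.958870 = 21.39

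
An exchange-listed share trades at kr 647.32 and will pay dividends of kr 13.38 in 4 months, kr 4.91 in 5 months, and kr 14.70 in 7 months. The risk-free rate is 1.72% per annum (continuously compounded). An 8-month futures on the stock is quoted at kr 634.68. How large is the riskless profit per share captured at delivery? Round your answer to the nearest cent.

kr 13.00 per share

PV(dividends) I = 13.38·e^(−0.0172·4/12) + 4.91·e^(−0.0172·5/12) + 14.70·e^(−0.0172·7/12) = 32.7317
Fair futures F* = (S − I)·e^(rT) = (647.32 − 32.7317)·e^0.011467 = 614.5883 × 1.011533 = 621.6763
Market kr 634.68 > fair 621.6763: forward overpriced → cash-and-carry (borrow at r, buy the stock and collect the dividends, short the forward).
Profit at T = |F_mkt − F*| = |634.68 − 621.6763| = kr 13.00 per share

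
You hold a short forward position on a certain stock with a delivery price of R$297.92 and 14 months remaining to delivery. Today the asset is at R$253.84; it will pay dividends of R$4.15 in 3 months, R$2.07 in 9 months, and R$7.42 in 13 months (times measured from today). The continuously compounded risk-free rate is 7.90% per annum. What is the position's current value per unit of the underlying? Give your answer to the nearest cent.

R$30.68

PV(remaining dividends) I = 4.15·e^(−0.0790·3/12) + 2.07·e^(−0.0790·9/12) + 7.42·e^(−0.0790·13/12) = 12.8311
Current forward F = (S − I)·e^(rT) = (253.84 − 12.8311)·e^(0.0790·14/12) = 241.0089 × 1.096548 = 264.2778
Value (long) = (F − K)·e^(−rT) = (264.2778 − 297.92) × 0.911953 = -30.6801
Short position value = −(long value) = R$30.68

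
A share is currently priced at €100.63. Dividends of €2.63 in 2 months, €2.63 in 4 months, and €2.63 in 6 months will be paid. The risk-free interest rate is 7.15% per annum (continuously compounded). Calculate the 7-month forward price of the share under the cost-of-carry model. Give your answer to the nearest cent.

PV(dividends) I = 2.63·e^(−0.0715·2/12) + 2.63·e^(−0.0715·4/12) + 2.63·e^(−0.0715·6/12)
I = 2.5988 + 2.5681 + 2.5376 = 7.7045
F = (S − I)·e^(rT) = (100.63 − 7.7045) · e^(0.0715·7/12)
= 92.9255 · e^0.041708 = 92.9255 × 1.042590 = €96.88

€96.88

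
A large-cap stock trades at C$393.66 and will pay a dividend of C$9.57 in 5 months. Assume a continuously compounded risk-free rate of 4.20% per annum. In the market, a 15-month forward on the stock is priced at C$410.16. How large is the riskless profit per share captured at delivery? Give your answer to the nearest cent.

PV(dividends) I = 9.57·e^(−0.0420·5/12) = 9.4040
Fair forward F* = (S − I)·e^(rT) = (393.66 − 9.4040)·e^0.052500 = 384.2560 × 1.053903 = 404.9686
Market C$410.16 > fair 404.9686: forward overpriced → cash-and-carry (borrow at r, buy the stock and collect the dividends, short the forward).
Profit at T = |F_mkt − F*| = |410.16 − 404.9686| = C$5.19 per share

C$5.19 per share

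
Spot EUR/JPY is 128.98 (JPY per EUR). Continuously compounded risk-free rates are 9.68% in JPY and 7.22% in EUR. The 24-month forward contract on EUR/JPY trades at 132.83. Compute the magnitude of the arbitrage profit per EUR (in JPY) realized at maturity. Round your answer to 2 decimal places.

Fair forward: F* = S·e^(carry·T), with carry = (r_JPY − r_EUR) = 0.0968 − 0.0722 = 0.0246
F* = 128.98 · e^(0.0246 × 24/12) = 128.98 · e^0.049200 = 128.98 × 1.050430 = 135.4845
Market 132.83 < fair 135.4845: forward underpriced → reverse cash-and-carry (short spot, go long the forward).
At maturity, profit = |F_mkt − F*| = |132.83 − 135.4845| = 2.65 per EUR (in JPY)

2.65 per EUR (in JPY)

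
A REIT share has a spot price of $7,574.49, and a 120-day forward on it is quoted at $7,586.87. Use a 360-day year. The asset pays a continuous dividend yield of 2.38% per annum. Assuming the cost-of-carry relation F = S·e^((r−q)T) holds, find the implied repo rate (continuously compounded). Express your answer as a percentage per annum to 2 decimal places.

2.87%

From F = S·e^((r−q)T): (r − q) = ln(F/S)/T
ln(7586.87/7574.49) = ln(1.001634) = 0.001633
(r − q) = 0.001633 / (120/360) = 0.004899
r = ln(F/S)/T + q = 0.004899 + 0.0238 = 0.028699
r = 2.87%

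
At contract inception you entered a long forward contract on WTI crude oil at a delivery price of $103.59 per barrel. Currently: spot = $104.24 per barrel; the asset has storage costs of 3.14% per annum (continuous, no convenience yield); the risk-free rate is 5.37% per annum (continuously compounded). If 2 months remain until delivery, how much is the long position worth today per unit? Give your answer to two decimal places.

$2.12 per barrel

Current fair forward for the remaining 2 months: F = S·e^((r + u)·T), (r + u) = 0.0537 + 0.0314 = 0.0851
F = 104.24 · e^(0.0851 × 2/12) = 104.24 × 1.014284 = 105.7290
Value of long forward = (F − K)·e^(−rT) = (105.7290 − 103.59) · e^(−0.0537·2/12)
= 2.1390 × 0.991090 = 2.12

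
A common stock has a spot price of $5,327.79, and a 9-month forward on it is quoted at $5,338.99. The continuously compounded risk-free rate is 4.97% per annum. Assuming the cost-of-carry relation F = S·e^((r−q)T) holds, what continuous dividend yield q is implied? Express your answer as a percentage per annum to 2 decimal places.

From F = S·e^((r−q)T): (r − q) = ln(F/S)/T
ln(5338.99/5327.79) = ln(1.002102) = 0.002100
(r − q) = 0.002100 / (9/12) = 0.002800
q = r − ln(F/S)/T = 0.0497 − 0.002800 = 0.046900
q = 4.69%

4.69%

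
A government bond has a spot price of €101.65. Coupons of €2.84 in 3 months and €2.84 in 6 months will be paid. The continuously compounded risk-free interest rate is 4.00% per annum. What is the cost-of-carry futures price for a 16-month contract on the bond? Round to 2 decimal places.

PV(coupons) I = 2.84·e^(−0.0400·3/12) + 2.84·e^(−0.0400·6/12)
I = 2.8117 + 2.7838 = 5.5955
F = (S − I)·e^(rT) = (101.65 − 5.5955) · e^(0.0400·16/12)
= 96.0545 · e^0.053333 = 96.0545 × 1.054781 = €101.32

€101.32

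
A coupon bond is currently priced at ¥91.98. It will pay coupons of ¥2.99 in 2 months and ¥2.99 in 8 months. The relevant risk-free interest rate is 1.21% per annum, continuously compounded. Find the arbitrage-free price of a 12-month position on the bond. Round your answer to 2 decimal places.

PV(coupons) I = 2.99·e^(−0.0121·2/12) + 2.99·e^(−0.0121·8/12)
I = 2.9840 + 2.9660 = 5.9500
F = (S − I)·e^(rT) = (91.98 − 5.9500) · e^(0.0121·12/12)
= 86.0300 · e^0.012100 = 86.0300 × 1.012174 = ¥87.08

¥87.08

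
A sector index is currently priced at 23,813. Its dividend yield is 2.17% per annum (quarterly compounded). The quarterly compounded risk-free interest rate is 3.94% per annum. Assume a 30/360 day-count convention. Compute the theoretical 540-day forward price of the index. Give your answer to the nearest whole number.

F = S · (1+r/4)^(4T) / (1+q/4)^(4T)
= 23813 × 1.060575 / 1.032995 = 23813 × 1.026699
F = 24,449

24,449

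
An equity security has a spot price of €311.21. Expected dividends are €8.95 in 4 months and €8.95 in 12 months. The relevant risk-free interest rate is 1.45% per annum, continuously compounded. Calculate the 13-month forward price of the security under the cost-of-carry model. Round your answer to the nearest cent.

€298.13

PV(dividends) I = 8.95·e^(−0.0145·4/12) + 8.95·e^(−0.0145·12/12)
I = 8.9068 + 8.8212 = 17.7280
F = (S − I)·e^(rT) = (311.21 − 17.7280) · e^(0.0145·13/12)
= 293.4820 · e^0.015708 = 293.4820 × 1.015832 = €298.13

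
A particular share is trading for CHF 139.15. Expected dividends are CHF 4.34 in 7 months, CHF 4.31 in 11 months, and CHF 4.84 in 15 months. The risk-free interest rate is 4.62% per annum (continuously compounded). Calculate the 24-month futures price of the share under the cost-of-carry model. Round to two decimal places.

CHF 138.44

PV(dividends) I = 4.34·e^(−0.0462·7/12) + 4.31·e^(−0.0462·11/12) + 4.84·e^(−0.0462·15/12)
I = 4.2246 + 4.1313 + 4.5684 = 12.9243
F = (S − I)·e^(rT) = (139.15 − 12.9243) · e^(0.0462·24/12)
= 126.2257 · e^0.092400 = 126.2257 × 1.096803 = CHF 138.44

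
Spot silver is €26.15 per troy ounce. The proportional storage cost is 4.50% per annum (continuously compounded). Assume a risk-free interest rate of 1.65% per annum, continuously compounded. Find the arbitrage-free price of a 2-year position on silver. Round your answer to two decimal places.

Net carry = r + u − y = 0.0165 + 0.0450 − 0.0000 = 0.0615
F = S·e^((r+u−y)T) = 26.15 · e^(0.0615 × 2) = 26.15 · e^0.123000
= 26.15 × 1.130884 = €29.57 per troy ounce

€29.57 per troy ounce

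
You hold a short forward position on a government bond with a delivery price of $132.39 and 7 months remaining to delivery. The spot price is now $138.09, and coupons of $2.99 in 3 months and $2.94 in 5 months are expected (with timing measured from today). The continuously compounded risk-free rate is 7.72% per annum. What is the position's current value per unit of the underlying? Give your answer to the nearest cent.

-$5.75

PV(remaining coupons) I = 2.99·e^(−0.0772·3/12) + 2.94·e^(−0.0772·5/12) = 5.7798
Current forward F = (S − I)·e^(rT) = (138.09 − 5.7798)·e^(0.0772·7/12) = 132.3102 × 1.046063 = 138.4048
Value (long) = (F − K)·e^(−rT) = (138.4048 − 132.39) × 0.955966 = 5.7499
Short position value = −(long value) = -$5.75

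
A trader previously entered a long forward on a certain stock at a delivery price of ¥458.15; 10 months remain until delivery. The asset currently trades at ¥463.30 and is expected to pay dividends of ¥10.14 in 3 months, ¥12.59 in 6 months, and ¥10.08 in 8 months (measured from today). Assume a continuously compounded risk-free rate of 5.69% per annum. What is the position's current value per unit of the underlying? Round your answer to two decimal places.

-¥5.57

PV(remaining dividends) I = 10.14·e^(−0.0569·3/12) + 12.59·e^(−0.0569·6/12) + 10.08·e^(−0.0569·8/12) = 31.9384
Current forward F = (S − I)·e^(rT) = (463.30 − 31.9384)·e^(0.0569·10/12) = 431.3616 × 1.048559 = 452.3081
Value (long) = (F − K)·e^(−rT) = (452.3081 − 458.15) × 0.953690 = -5.5714
Value = -¥5.57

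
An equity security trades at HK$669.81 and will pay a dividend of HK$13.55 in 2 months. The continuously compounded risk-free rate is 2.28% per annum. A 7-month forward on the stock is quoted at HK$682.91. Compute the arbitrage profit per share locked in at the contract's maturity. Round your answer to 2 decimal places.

HK$17.81 per share

PV(dividends) I = 13.55·e^(−0.0228·2/12) = 13.4986
Fair forward F* = (S − I)·e^(rT) = (669.81 − 13.4986)·e^0.013300 = 656.3114 × 1.013389 = 665.0988
Market HK$682.91 > fair 665.0988: forward overpriced → cash-and-carry (borrow at r, buy the stock and collect the dividends, short the forward).
Profit at T = |F_mkt − F*| = |682.91 − 665.0988| = HK$17.81 per share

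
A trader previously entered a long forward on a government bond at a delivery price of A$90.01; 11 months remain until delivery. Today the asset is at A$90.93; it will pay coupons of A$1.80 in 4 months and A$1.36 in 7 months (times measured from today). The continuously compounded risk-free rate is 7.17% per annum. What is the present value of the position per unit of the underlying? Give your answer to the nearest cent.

A$3.58

PV(remaining coupons) I = 1.80·e^(−0.0717·4/12) + 1.36·e^(−0.0717·7/12) = 3.0618
Current forward F = (S − I)·e^(rT) = (90.93 − 3.0618)·e^(0.0717·11/12) = 87.8682 × 1.067933 = 93.8374
Value (long) = (F − K)·e^(−rT) = (93.8374 − 90.01) × 0.936388 = 3.5839
Value = A$3.58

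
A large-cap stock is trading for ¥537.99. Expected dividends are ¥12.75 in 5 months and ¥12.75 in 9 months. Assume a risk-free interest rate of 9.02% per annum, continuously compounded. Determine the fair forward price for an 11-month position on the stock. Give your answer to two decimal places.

¥558.08

PV(dividends) I = 12.75·e^(−0.0902·5/12) + 12.75·e^(−0.0902·9/12)
I = 12.2797 + 11.9160 = 24.1957
F = (S − I)·e^(rT) = (537.99 − 24.1957) · e^(0.0902·11/12)
= 513.7943 · e^0.082683 = 513.7943 × 1.086197 = ¥558.08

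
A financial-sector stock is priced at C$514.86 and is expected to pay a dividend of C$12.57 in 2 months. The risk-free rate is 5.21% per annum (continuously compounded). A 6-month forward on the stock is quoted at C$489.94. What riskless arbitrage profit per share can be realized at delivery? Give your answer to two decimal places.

PV(dividends) I = 12.57·e^(−0.0521·2/12) = 12.4613
Fair forward F* = (S − I)·e^(rT) = (514.86 − 12.4613)·e^0.026050 = 502.3987 × 1.026392 = 515.6580
Market C$489.94 < fair 515.6580: forward underpriced → reverse cash-and-carry (short the stock, invest proceeds at r, pay the dividends, go long the forward).
Profit at T = |F_mkt − F*| = |489.94 − 515.6580| = C$25.72 per share

C$25.72 per share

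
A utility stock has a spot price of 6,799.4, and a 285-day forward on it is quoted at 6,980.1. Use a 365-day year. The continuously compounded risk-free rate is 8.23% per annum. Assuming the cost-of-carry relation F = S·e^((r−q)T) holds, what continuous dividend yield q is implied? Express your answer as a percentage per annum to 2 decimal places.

4.87%

From F = S·e^((r−q)T): (r − q) = ln(F/S)/T
ln(6980.1/6799.4) = ln(1.026576) = 0.026229
(r − q) = 0.026229 / (285/365) = 0.033592
q = r − ln(F/S)/T = 0.0823 − 0.033592 = 0.048708
q = 4.87%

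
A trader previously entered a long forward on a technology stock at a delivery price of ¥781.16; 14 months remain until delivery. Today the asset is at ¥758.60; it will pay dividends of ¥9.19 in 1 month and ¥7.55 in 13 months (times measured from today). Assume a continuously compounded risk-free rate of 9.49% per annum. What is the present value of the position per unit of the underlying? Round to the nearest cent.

PV(remaining dividends) I = 9.19·e^(−0.0949·1/12) + 7.55·e^(−0.0949·13/12) = 15.9300
Current forward F = (S − I)·e^(rT) = (758.60 − 15.9300)·e^(0.0949·14/12) = 742.6700 × 1.117078 = 829.6203
Value (long) = (F − K)·e^(−rT) = (829.6203 − 781.16) × 0.895192 = 43.3813
Value = ¥43.38

¥43.38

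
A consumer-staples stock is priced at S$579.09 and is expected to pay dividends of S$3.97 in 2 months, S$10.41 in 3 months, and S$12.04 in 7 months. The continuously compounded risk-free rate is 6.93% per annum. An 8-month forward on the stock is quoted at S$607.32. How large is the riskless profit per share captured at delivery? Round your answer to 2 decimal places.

S$27.78 per share

PV(dividends) I = 3.97·e^(−0.0693·2/12) + 10.41·e^(−0.0693·3/12) + 12.04·e^(−0.0693·7/12) = 25.7186
Fair forward F* = (S − I)·e^(rT) = (579.09 − 25.7186)·e^0.046200 = 553.3714 × 1.047284 = 579.5370
Market S$607.32 > fair 579.5370: forward overpriced → cash-and-carry (borrow at r, buy the stock and collect the dividends, short the forward).
Profit at T = |F_mkt − F*| = |607.32 − 579.5370| = S$27.78 per share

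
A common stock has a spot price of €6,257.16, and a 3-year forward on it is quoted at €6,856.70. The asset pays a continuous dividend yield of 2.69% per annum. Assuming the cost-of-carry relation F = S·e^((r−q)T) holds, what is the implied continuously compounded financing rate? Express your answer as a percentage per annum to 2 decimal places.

5.74%

From F = S·e^((r−q)T): (r − q) = ln(F/S)/T
ln(6856.70/6257.16) = ln(1.095817) = 0.091500
(r − q) = 0.091500 / (3) = 0.030500
r = ln(F/S)/T + q = 0.030500 + 0.0269 = 0.057400
r = 5.74%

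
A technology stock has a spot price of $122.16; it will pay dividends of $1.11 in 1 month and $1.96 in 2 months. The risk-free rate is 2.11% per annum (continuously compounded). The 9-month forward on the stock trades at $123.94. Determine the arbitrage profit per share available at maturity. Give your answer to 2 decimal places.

$2.94 per share

PV(dividends) I = 1.11·e^(−0.0211·1/12) + 1.96·e^(−0.0211·2/12) = 3.0612
Fair forward F* = (S − I)·e^(rT) = (122.16 − 3.0612)·e^0.015825 = 119.0988 × 1.015951 = 120.9985
Market $123.94 > fair 120.9985: forward overpriced → cash-and-carry (borrow at r, buy the stock and collect the dividends, short the forward).
Profit at T = |F_mkt − F*| = |123.94 − 120.9985| = $2.94 per share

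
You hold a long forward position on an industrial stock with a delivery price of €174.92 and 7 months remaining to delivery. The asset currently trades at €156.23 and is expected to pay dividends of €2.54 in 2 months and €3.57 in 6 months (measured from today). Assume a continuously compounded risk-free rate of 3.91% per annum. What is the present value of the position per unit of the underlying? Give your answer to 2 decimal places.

-€20.77

PV(remaining dividends) I = 2.54·e^(−0.0391·2/12) + 3.57·e^(−0.0391·6/12) = 6.0244
Current forward F = (S − I)·e^(rT) = (156.23 − 6.0244)·e^(0.0391·7/12) = 150.2056 × 1.023070 = 153.6708
Value (long) = (F − K)·e^(−rT) = (153.6708 − 174.92) × 0.977450 = -20.7700
Value = -€20.77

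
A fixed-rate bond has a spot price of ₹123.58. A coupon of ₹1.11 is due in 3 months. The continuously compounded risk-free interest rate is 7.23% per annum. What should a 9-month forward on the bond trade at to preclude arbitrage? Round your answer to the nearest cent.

₹129.32

PV(coupons) I = 1.11·e^(−0.0723·3/12)
I = 1.0901
F = (S − I)·e^(rT) = (123.58 − 1.0901) · e^(0.0723·9/12)
= 122.4899 · e^0.054225 = 122.4899 × 1.055722 = ₹129.32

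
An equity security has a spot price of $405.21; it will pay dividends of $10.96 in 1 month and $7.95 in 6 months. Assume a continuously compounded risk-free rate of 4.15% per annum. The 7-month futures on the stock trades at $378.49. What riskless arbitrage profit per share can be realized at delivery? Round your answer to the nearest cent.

PV(dividends) I = 10.96·e^(−0.0415·1/12) + 7.95·e^(−0.0415·6/12) = 18.7089
Fair futures F* = (S − I)·e^(rT) = (405.21 − 18.7089)·e^0.024208 = 386.5011 × 1.024503 = 395.9715
Market $378.49 < fair 395.9715: forward underpriced → reverse cash-and-carry (short the stock, invest proceeds at r, pay the dividends, go long the forward).
Profit at T = |F_mkt − F*| = |378.49 − 395.9715| = $17.48 per share

$17.48 per share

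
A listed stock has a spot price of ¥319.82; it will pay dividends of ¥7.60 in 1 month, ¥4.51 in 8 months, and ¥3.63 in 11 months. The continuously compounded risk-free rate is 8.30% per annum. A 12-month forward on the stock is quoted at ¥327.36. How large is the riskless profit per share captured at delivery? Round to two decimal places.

¥3.65 per share

PV(dividends) I = 7.60·e^(−0.0830·1/12) + 4.51·e^(−0.0830·8/12) + 3.63·e^(−0.0830·11/12) = 15.1789
Fair forward F* = (S − I)·e^(rT) = (319.82 − 15.1789)·e^0.083000 = 304.6411 × 1.086542 = 331.0054
Market ¥327.36 < fair 331.0054: forward underpriced → reverse cash-and-carry (short the stock, invest proceeds at r, pay the dividends, go long the forward).
Profit at T = |F_mkt − F*| = |327.36 − 331.0054| = ¥3.65 per share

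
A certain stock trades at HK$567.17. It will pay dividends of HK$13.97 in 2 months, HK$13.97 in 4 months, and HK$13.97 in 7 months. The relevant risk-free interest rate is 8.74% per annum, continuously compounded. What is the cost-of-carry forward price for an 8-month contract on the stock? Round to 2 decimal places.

PV(dividends) I = 13.97·e^(−0.0874·2/12) + 13.97·e^(−0.0874·4/12) + 13.97·e^(−0.0874·7/12)
I = 13.7680 + 13.5689 + 13.2756 = 40.6125
F = (S − I)·e^(rT) = (567.17 − 40.6125) · e^(0.0874·8/12)
= 526.5575 · e^0.058267 = 526.5575 × 1.059998 = HK$558.15

HK$558.15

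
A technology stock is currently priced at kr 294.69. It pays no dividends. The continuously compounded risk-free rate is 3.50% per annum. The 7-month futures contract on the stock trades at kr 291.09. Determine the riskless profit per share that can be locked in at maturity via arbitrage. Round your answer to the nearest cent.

kr 9.68 per share

Fair futures: F* = S·e^(carry·T), with carry = r = 0.0350
F* = 294.69 · e^(0.0350 × 7/12) = 294.69 · e^0.020417 = 294.69 × 1.020627 = kr 300.7686
Market kr 291.09 < fair kr 300.7686: forward underpriced → reverse cash-and-carry (short spot, go long the forward).
At maturity, profit = |F_mkt − F*| = |291.09 − 300.7686| = kr 9.68 per share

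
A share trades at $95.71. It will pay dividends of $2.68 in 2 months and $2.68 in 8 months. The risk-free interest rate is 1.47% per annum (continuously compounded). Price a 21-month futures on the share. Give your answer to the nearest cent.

$92.74

PV(dividends) I = 2.68·e^(−0.0147·2/12) + 2.68·e^(−0.0147·8/12)
I = 2.6734 + 2.6539 = 5.3273
F = (S − I)·e^(rT) = (95.71 − 5.3273) · e^(0.0147·21/12)
= 90.3827 · e^0.025725 = 90.3827 × 1.026059 = $92.74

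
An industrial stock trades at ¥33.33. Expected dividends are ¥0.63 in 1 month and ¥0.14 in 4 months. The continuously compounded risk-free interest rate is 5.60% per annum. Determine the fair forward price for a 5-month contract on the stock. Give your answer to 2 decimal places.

PV(dividends) I = 0.63·e^(−0.0560·1/12) + 0.14·e^(−0.0560·4/12)
I = 0.6271 + 0.1374 = 0.7645
F = (S − I)·e^(rT) = (33.33 − 0.7645) · e^(0.0560·5/12)
= 32.5655 · e^0.023333 = 32.5655 × 1.023607 = ¥33.33

¥33.33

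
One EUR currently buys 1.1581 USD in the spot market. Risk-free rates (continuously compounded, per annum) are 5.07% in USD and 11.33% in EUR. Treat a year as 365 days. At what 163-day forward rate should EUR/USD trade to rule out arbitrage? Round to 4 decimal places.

F = S·e^((r_USD − r_EUR)T) = 1.1581 · e^((0.0507 − 0.1133) × 163/365)
= 1.1581 · e^-0.027956 = 1.1581 × 0.972431
F = 1.1262 USD per EUR

1.1262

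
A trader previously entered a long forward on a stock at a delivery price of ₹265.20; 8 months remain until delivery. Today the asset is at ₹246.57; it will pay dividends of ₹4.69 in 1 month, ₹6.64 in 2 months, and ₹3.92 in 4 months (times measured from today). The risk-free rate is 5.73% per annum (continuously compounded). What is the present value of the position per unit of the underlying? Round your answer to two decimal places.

-₹23.78

PV(remaining dividends) I = 4.69·e^(−0.0573·1/12) + 6.64·e^(−0.0573·2/12) + 3.92·e^(−0.0573·4/12) = 15.0904
Current forward F = (S − I)·e^(rT) = (246.57 − 15.0904)·e^(0.0573·8/12) = 231.4796 × 1.038939 = 240.4932
Value (long) = (F − K)·e^(−rT) = (240.4932 − 265.20) × 0.962520 = -23.7808
Value = -₹23.78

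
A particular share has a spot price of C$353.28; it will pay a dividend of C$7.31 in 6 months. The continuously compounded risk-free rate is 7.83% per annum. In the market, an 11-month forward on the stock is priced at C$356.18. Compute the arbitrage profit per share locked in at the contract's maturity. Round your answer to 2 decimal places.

C$15.84 per share

PV(dividends) I = 7.31·e^(−0.0783·6/12) = 7.0293
Fair forward F* = (S − I)·e^(rT) = (353.28 − 7.0293)·e^0.071775 = 346.2507 × 1.074414 = 372.0166
Market C$356.18 < fair 372.0166: forward underpriced → reverse cash-and-carry (short the stock, invest proceeds at r, pay the dividends, go long the forward).
Profit at T = |F_mkt − F*| = |356.18 − 372.0166| = C$15.84 per share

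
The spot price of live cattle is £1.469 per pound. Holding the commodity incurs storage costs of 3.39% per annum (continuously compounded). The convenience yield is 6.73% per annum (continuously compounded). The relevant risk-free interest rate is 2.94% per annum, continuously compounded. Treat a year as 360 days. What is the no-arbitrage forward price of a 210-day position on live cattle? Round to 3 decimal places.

£1.466 per pound

Net carry = r + u − y = 0.0294 + 0.0339 − 0.0673 = -0.0040
F = S·e^((r+u−y)T) = 1.469 · e^(-0.0040 × 210/360) = 1.469 · e^-0.002333
= 1.469 × 0.997670 = £1.466 per pound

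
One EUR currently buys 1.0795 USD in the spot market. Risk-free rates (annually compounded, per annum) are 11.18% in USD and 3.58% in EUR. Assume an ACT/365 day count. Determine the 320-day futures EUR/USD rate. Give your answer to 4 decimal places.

1.1486

By covered interest parity, F = S · (1+r_USD)^T / (1+r_EUR)^T
= 1.0795 × 1.097368 / 1.031318 = 1.0795 × 1.064044
F = 1.1486 USD per EUR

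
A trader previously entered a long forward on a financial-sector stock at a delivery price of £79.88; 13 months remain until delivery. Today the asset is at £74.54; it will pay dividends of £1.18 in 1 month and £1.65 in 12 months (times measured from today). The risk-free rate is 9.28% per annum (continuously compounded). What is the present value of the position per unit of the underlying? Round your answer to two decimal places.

PV(remaining dividends) I = 1.18·e^(−0.0928·1/12) + 1.65·e^(−0.0928·12/12) = 2.6747
Current forward F = (S − I)·e^(rT) = (74.54 − 2.6747)·e^(0.0928·13/12) = 71.8653 × 1.105760 = 79.4658
Value (long) = (F − K)·e^(−rT) = (79.4658 − 79.88) × 0.904355 = -0.3746
Value = -£0.37

-£0.37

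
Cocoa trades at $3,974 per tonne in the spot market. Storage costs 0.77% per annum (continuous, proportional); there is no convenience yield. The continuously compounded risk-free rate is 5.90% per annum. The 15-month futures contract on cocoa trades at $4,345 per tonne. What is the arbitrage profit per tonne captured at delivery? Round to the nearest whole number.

Fair futures: F* = S·e^(carry·T), with carry = (r + u) = 0.0590 + 0.0077 = 0.0667
F* = 3974 · e^(0.0667 × 15/12) = 3974 · e^0.083375 = 3974 × 1.086949 = $4319.5353
Market $4345 > fair $4319.5353: forward overpriced → cash-and-carry (buy spot, short the forward).
At maturity, profit = |F_mkt − F*| = |4345 − 4319.5353| = $25 per tonne

$25 per tonne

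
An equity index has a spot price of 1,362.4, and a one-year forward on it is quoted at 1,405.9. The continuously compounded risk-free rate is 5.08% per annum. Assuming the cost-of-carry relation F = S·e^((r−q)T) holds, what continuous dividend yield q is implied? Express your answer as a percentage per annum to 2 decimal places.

1.94%

From F = S·e^((r−q)T): (r − q) = ln(F/S)/T
ln(1405.9/1362.4) = ln(1.031929) = 0.031430
(r − q) = 0.031430 / (12/12) = 0.031430
q = r − ln(F/S)/T = 0.0508 − 0.031430 = 0.019370
q = 1.94%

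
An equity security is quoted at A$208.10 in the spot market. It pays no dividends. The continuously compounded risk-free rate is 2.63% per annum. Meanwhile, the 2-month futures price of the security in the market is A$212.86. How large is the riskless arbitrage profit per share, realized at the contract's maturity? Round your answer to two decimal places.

Fair futures: F* = S·e^(carry·T), with carry = r = 0.0263
F* = 208.10 · e^(0.0263 × 2/12) = 208.10 · e^0.004383 = 208.10 × 1.004393 = A$209.0142
Market A$212.86 > fair A$209.0142: forward overpriced → cash-and-carry (buy spot, short the forward).
At maturity, profit = |F_mkt − F*| = |212.86 − 209.0142| = A$3.85 per share

A$3.85 per share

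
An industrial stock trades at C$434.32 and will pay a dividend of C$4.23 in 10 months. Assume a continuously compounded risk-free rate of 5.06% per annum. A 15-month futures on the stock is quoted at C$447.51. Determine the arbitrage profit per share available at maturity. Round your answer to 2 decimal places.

PV(dividends) I = 4.23·e^(−0.0506·10/12) = 4.0553
Fair futures F* = (S − I)·e^(rT) = (434.32 − 4.0553)·e^0.063250 = 430.2647 × 1.065293 = 458.3580
Market C$447.51 < fair 458.3580: forward underpriced → reverse cash-and-carry (short the stock, invest proceeds at r, pay the dividends, go long the forward).
Profit at T = |F_mkt − F*| = |447.51 − 458.3580| = C$10.85 per share

C$10.85 per share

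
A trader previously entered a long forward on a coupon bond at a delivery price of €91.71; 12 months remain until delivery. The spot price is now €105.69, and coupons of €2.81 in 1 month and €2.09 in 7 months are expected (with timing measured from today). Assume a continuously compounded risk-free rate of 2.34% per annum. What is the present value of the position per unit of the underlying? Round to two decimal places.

PV(remaining coupons) I = 2.81·e^(−0.0234·1/12) + 2.09·e^(−0.0234·7/12) = 4.8662
Current forward F = (S − I)·e^(rT) = (105.69 − 4.8662)·e^(0.0234·12/12) = 100.8238 × 1.023676 = 103.2109
Value (long) = (F − K)·e^(−rT) = (103.2109 − 91.71) × 0.976872 = 11.2349
Value = €11.23

€11.23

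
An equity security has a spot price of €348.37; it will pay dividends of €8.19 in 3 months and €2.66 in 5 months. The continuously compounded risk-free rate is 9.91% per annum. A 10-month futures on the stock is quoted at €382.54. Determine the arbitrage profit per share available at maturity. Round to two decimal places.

€15.63 per share

PV(dividends) I = 8.19·e^(−0.0991·3/12) + 2.66·e^(−0.0991·5/12) = 10.5420
Fair futures F* = (S − I)·e^(rT) = (348.37 − 10.5420)·e^0.082583 = 337.8280 × 1.086089 = 366.9113
Market €382.54 > fair 366.9113: forward overpriced → cash-and-carry (borrow at r, buy the stock and collect the dividends, short the forward).
Profit at T = |F_mkt − F*| = |382.54 − 366.9113| = €15.63 per share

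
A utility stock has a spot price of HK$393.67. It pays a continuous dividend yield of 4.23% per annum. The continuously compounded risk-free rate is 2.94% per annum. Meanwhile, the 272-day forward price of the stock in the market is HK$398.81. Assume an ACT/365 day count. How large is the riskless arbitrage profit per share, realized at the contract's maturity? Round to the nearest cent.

Fair forward: F* = S·e^(carry·T), with carry = (r − q) = 0.0294 − 0.0423 = -0.0129
F* = 393.67 · e^(-0.0129 × 272/365) = 393.67 · e^-0.009613 = 393.67 × 0.990433 = HK$389.9038
Market HK$398.81 > fair HK$389.9038: forward overpriced → cash-and-carry (buy spot, short the forward).
At maturity, profit = |F_mkt − F*| = |398.81 − 389.9038| = HK$8.91 per share

HK$8.91 per share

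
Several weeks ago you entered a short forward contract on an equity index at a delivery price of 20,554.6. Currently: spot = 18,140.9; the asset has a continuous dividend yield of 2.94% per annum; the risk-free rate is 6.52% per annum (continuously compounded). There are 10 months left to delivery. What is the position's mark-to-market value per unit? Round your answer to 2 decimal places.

1765.75

Current fair forward for the remaining 10 months: F = S·e^((r − q)·T), (r − q) = 0.0652 − 0.0294 = 0.0358
F = 18140.9 · e^(0.0358 × 10/12) = 18140.9 × 1.03028281 = 18690.2574
Value of long forward = (F − K)·e^(−rT) = (18690.2574 − 20554.6) · e^(−0.0652·10/12)
= -1864.3426 × 0.94711635 = -1765.75
Short position value = −(long value) = 1765.75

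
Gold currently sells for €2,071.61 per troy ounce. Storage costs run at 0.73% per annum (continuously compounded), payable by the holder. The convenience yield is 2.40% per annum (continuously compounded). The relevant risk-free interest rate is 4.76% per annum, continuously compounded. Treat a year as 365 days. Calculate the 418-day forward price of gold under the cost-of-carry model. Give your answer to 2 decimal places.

Net carry = r + u − y = 0.0476 + 0.0073 − 0.0240 = 0.0309
F = S·e^((r+u−y)T) = 2071.61 · e^(0.0309 × 418/365) = 2071.61 · e^0.03538685
= 2071.61 × 1.03602042 = €2,146.23 per troy ounce

€2,146.23 per troy ounce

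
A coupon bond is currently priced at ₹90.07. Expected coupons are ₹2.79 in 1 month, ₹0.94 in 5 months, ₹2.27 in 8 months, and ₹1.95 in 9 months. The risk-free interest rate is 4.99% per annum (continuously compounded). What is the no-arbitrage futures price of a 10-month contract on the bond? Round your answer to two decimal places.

PV(coupons) I = 2.79·e^(−0.0499·1/12) + 0.94·e^(−0.0499·5/12) + 2.27·e^(−0.0499·8/12) + 1.95·e^(−0.0499·9/12)
I = 2.7784 + 0.9207 + 2.1957 + 1.8784 = 7.7732
F = (S − I)·e^(rT) = (90.07 − 7.7732) · e^(0.0499·10/12)
= 82.2968 · e^0.041583 = 82.2968 × 1.042460 = ₹85.79

₹85.79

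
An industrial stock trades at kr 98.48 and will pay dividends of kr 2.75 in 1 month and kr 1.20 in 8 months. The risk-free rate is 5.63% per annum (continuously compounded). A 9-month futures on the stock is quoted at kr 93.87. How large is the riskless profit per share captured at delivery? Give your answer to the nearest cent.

PV(dividends) I = 2.75·e^(−0.0563·1/12) + 1.20·e^(−0.0563·8/12) = 3.8929
Fair futures F* = (S − I)·e^(rT) = (98.48 − 3.8929)·e^0.042225 = 94.5871 × 1.043129 = 98.6665
Market kr 93.87 < fair 98.6665: forward underpriced → reverse cash-and-carry (short the stock, invest proceeds at r, pay the dividends, go long the forward).
Profit at T = |F_mkt − F*| = |93.87 − 98.6665| = kr 4.80 per share

kr 4.80 per share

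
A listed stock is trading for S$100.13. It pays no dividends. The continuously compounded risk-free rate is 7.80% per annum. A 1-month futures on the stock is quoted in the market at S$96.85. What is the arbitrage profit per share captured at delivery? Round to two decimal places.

Fair futures: F* = S·e^(carry·T), with carry = r = 0.0780
F* = 100.13 · e^(0.0780 × 1/12) = 100.13 · e^0.006500 = 100.13 × 1.006521 = S$100.7829
Market S$96.85 < fair S$100.7829: forward underpriced → reverse cash-and-carry (short spot, go long the forward).
At maturity, profit = |F_mkt − F*| = |96.85 − 100.7829| = S$3.93 per share

S$3.93 per share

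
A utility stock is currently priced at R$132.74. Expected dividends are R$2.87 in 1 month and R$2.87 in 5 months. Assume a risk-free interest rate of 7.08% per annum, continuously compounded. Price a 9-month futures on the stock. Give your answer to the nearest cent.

R$134.03

PV(dividends) I = 2.87·e^(−0.0708·1/12) + 2.87·e^(−0.0708·5/12)
I = 2.8531 + 2.7866 = 5.6397
F = (S − I)·e^(rT) = (132.74 − 5.6397) · e^(0.0708·9/12)
= 127.1003 · e^0.053100 = 127.1003 × 1.054535 = R$134.03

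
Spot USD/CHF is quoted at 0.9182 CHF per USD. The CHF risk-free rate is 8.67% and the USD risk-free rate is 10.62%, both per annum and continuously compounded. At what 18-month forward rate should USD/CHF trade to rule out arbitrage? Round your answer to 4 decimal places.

0.8917

F = S·e^((r_CHF − r_USD)T) = 0.9182 · e^((0.0867 − 0.1062) × 18/12)
= 0.9182 · e^-0.029250 = 0.9182 × 0.971174
F = 0.8917 CHF per USD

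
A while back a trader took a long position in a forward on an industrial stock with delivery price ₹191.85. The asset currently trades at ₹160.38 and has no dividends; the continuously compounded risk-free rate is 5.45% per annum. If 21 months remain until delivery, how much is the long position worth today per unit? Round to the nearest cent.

-₹14.02

Current fair forward for the remaining 21 months: F = S·e^(r·T), r = 0.0545
F = 160.38 · e^(0.0545 × 21/12) = 160.38 × 1.100071 = 176.4294
Value of long forward = (F − K)·e^(−rT) = (176.4294 − 191.85) · e^(−0.0545·21/12)
= -15.4206 × 0.909032 = -14.02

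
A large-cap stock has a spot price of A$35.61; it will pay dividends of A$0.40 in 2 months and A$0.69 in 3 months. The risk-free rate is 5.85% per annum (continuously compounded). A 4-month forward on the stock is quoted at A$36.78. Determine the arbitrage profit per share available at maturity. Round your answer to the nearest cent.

A$1.57 per share

PV(dividends) I = 0.40·e^(−0.0585·2/12) + 0.69·e^(−0.0585·3/12) = 1.0761
Fair forward F* = (S − I)·e^(rT) = (35.61 − 1.0761)·e^0.019500 = 34.5339 × 1.019691 = 35.2139
Market A$36.78 > fair 35.2139: forward overpriced → cash-and-carry (borrow at r, buy the stock and collect the dividends, short the forward).
Profit at T = |F_mkt − F*| = |36.78 − 35.2139| = A$1.57 per share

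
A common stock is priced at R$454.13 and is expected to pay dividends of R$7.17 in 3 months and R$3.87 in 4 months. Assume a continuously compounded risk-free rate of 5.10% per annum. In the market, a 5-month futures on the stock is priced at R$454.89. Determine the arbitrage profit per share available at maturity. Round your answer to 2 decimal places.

R$2.12 per share

PV(dividends) I = 7.17·e^(−0.0510·3/12) + 3.87·e^(−0.0510·4/12) = 10.8839
Fair futures F* = (S − I)·e^(rT) = (454.13 − 10.8839)·e^0.021250 = 443.2461 × 1.021477 = 452.7657
Market R$454.89 > fair 452.7657: forward overpriced → cash-and-carry (borrow at r, buy the stock and collect the dividends, short the forward).
Profit at T = |F_mkt − F*| = |454.89 − 452.7657| = R$2.12 per share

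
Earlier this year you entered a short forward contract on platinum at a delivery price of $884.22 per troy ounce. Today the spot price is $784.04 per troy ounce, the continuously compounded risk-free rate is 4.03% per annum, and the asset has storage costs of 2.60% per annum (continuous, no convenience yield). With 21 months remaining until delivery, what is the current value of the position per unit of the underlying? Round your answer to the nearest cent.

Current fair forward for the remaining 21 months: F = S·e^((r + u)·T), (r + u) = 0.0403 + 0.0260 = 0.0663
F = 784.04 · e^(0.0663 × 21/12) = 784.04 × 1.123024 = 880.4957
Value of long forward = (F − K)·e^(−rT) = (880.4957 − 884.22) · e^(−0.0403·21/12)
= -3.7243 × 0.931904 = -3.47
Short position value = −(long value) = $3.47

$3.47 per troy ounce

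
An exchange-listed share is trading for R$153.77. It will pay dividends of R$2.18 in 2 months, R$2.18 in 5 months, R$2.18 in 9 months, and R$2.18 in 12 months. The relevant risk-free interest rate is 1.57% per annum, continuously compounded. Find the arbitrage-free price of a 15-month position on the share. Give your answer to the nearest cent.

PV(dividends) I = 2.18·e^(−0.0157·2/12) + 2.18·e^(−0.0157·5/12) + 2.18·e^(−0.0157·9/12) + 2.18·e^(−0.0157·12/12)
I = 2.1743 + 2.1658 + 2.1545 + 2.1460 = 8.6406
F = (S − I)·e^(rT) = (153.77 − 8.6406) · e^(0.0157·15/12)
= 145.1294 · e^0.019625 = 145.1294 × 1.019819 = R$148.01

R$148.01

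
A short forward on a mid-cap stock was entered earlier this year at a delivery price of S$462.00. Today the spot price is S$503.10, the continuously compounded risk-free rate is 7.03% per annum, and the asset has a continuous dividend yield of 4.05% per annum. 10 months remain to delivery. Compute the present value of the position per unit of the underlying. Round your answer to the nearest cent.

Current fair forward for the remaining 10 months: F = S·e^((r − q)·T), (r − q) = 0.0703 − 0.0405 = 0.0298
F = 503.10 · e^(0.0298 × 10/12) = 503.10 × 1.025144 = 515.7499
Value of long forward = (F − K)·e^(−rT) = (515.7499 − 462.00) · e^(−0.0703·10/12)
= 53.7499 × 0.943100 = 50.69
Short position value = −(long value) = -S$50.69

-S$50.69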